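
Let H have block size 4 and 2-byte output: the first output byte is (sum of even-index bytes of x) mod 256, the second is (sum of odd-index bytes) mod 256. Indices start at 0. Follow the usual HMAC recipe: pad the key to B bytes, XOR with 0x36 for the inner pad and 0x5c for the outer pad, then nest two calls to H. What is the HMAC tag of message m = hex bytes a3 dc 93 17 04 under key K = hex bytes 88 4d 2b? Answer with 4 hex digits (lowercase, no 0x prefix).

Key hex bytes 88 4d 2b is 3 bytes ≤ B = 4; zero-pad to 4 bytes: K' = 88 4d 2b 00.
K' ⊕ ipad = be 7b 1d 36.  K' ⊕ opad = d4 11 77 5c.
Inner input = (K'⊕ipad) ∥ m = be 7b 1d 36 ∥ a3 dc 93 17 04.
Inner hash: even-index sum = 533 mod 256 = 21; odd-index sum = 420 mod 256 = 164 → 15 a4.
Outer input = (K'⊕opad) ∥ inner = d4 11 77 5c ∥ 15 a4.
Outer hash (tag): even-index sum = 352 mod 256 = 96; odd-index sum = 273 mod 256 = 17 → 60 11.

6011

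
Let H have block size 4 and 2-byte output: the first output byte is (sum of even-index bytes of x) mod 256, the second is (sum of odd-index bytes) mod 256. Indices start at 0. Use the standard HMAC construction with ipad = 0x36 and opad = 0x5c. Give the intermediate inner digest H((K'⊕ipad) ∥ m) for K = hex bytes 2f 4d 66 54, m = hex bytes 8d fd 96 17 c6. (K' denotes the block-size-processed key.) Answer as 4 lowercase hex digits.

Key hex bytes 2f 4d 66 54 is exactly B = 4 bytes: K' = 2f 4d 66 54.
K' ⊕ ipad = 19 7b 50 62.
Inner input = 19 7b 50 62 ∥ 8d fd 96 17 c6.
Inner hash: even-index sum = 594 mod 256 = 82; odd-index sum = 497 mod 256 = 241 → 52 f1.

52f1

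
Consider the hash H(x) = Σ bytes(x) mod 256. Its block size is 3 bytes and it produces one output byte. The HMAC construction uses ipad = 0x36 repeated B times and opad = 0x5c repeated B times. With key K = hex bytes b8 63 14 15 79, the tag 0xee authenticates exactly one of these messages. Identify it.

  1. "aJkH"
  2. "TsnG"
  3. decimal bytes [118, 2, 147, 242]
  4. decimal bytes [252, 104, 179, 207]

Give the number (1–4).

Key hex bytes b8 63 14 15 79 is 5 bytes > B = 3, so hash it first: H(key) = bd, then zero-pad to 3 bytes: K' = bd 00 00.
K' ⊕ ipad = 8b 36 36; K' ⊕ opad = e1 5c 5c.
m1: inner = H(8b 36 36 61 4a 6b 48) = 55; tag = H(e1 5c 5c 55) = ee ← matches
m2: inner = H(8b 36 36 54 73 6e 47) = 73; tag = H(e1 5c 5c 73) = 0c
m3: inner = H(8b 36 36 76 02 93 f2) = f4; tag = H(e1 5c 5c f4) = 8d
m4: inner = H(8b 36 36 fc 68 b3 cf) = dd; tag = H(e1 5c 5c dd) = 76

1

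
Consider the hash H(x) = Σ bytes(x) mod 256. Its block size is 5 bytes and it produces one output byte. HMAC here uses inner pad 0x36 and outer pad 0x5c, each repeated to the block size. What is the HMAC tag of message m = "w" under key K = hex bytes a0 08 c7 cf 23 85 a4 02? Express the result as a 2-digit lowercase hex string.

49

Key hex bytes a0 08 c7 cf 23 85 a4 02 is 8 bytes > B = 5, so hash it first: H(key) = 8c, then zero-pad to 5 bytes: K' = 8c 00 00 00 00.
K' ⊕ ipad = ba 36 36 36 36.  K' ⊕ opad = d0 5c 5c 5c 5c.
Inner input = (K'⊕ipad) ∥ m = ba 36 36 36 36 ∥ 77.
Inner hash: sum = 186+54+54+54+54+119 = 521; mod 256 = 9 → 09.
Outer input = (K'⊕opad) ∥ inner = d0 5c 5c 5c 5c ∥ 09.
Outer hash (tag): sum = 208+92+92+92+92+9 = 585; mod 256 = 73 → 49.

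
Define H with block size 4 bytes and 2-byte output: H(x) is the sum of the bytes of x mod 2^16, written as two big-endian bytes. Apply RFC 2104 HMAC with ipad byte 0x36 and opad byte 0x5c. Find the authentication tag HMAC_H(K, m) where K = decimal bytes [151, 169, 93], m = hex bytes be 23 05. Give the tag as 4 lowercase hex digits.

02e6

Key decimal bytes [151, 169, 93] = 97 a9 5d is 3 bytes ≤ B = 4; zero-pad to 4 bytes: K' = 97 a9 5d 00.
K' ⊕ ipad = a1 9f 6b 36.  K' ⊕ opad = cb f5 01 5c.
Inner input = (K'⊕ipad) ∥ m = a1 9f 6b 36 ∥ be 23 05.
Inner hash: sum = 161+159+107+54+190+35+5 = 711 → 02 c7.
Outer input = (K'⊕opad) ∥ inner = cb f5 01 5c ∥ 02 c7.
Outer hash (tag): sum = 203+245+1+92+2+199 = 742 → 02 e6.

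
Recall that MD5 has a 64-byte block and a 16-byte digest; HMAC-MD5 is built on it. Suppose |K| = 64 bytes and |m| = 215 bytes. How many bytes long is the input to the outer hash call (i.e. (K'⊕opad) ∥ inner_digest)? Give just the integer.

80

Key is 64 ≤ 64 bytes, zero-padded: |K'| = 64.
Outer input = (K'⊕opad) ∥ H(inner) → 64 + 16 = 80 bytes.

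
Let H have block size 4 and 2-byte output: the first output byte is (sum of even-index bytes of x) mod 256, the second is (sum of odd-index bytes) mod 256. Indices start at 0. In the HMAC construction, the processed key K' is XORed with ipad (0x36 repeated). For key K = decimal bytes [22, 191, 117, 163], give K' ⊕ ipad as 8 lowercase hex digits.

20894395

Key decimal bytes [22, 191, 117, 163] = 16 bf 75 a3 is exactly B = 4 bytes: K' = 16 bf 75 a3.
XOR each byte with 0x36: 16⊕36=20, bf⊕36=89, 75⊕36=43, a3⊕36=95.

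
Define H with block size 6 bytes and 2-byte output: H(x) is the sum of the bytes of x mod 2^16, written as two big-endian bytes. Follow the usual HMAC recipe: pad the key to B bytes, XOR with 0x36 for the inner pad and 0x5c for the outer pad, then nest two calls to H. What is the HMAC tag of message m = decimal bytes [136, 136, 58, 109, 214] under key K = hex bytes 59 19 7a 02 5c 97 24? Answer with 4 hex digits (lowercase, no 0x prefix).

Key hex bytes 59 19 7a 02 5c 97 24 is 7 bytes > B = 6, so hash it first: H(key) = 02 05, then zero-pad to 6 bytes: K' = 02 05 00 00 00 00.
K' ⊕ ipad = 34 33 36 36 36 36.  K' ⊕ opad = 5e 59 5c 5c 5c 5c.
Inner input = (K'⊕ipad) ∥ m = 34 33 36 36 36 36 ∥ 88 88 3a 6d d6.
Inner hash: sum = 52+51+54+54+54+54+136+136+58+109+214 = 972 → 03 cc.
Outer input = (K'⊕opad) ∥ inner = 5e 59 5c 5c 5c 5c ∥ 03 cc.
Outer hash (tag): sum = 94+89+92+92+92+92+3+204 = 758 → 02 f6.

02f6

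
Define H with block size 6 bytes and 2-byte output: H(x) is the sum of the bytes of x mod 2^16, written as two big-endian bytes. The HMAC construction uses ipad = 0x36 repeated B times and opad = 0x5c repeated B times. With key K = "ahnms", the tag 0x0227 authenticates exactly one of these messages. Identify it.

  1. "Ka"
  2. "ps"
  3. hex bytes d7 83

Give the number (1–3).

Key "ahnms" = 61 68 6e 6d 73 is 5 bytes ≤ B = 6; zero-pad to 6 bytes: K' = 61 68 6e 6d 73 00.
K' ⊕ ipad = 57 5e 58 5b 45 36; K' ⊕ opad = 3d 34 32 31 2f 5c.
m1: inner = H(57 5e 58 5b 45 36 4b 61) = 02 8f; tag = H(3d 34 32 31 2f 5c 02 8f) = 01f0
m2: inner = H(57 5e 58 5b 45 36 70 73) = 02 c6; tag = H(3d 34 32 31 2f 5c 02 c6) = 0227 ← matches
m3: inner = H(57 5e 58 5b 45 36 d7 83) = 03 3d; tag = H(3d 34 32 31 2f 5c 03 3d) = 019f

2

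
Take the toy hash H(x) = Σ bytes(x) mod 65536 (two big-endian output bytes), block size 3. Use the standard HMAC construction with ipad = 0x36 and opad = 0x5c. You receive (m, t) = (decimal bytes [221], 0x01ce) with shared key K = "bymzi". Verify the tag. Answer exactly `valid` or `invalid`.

Key "bymzi" = 62 79 6d 7a 69 is 5 bytes > B = 3, so hash it first: H(key) = 02 2b, then zero-pad to 3 bytes: K' = 02 2b 00.
K' ⊕ ipad = 34 1d 36; K' ⊕ opad = 5e 77 5c.
Inner hash: sum = 52+29+54+221 = 356 → 01 64.
Outer hash (recomputed tag): sum = 94+119+92+1+100 = 406 → 01 96.
Recomputed tag = 0196; claimed = 01ce → mismatch.

invalid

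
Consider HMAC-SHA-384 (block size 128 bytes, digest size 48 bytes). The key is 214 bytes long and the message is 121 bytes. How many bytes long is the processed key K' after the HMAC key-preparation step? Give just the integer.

Key is 214 > 128 bytes, so it is hashed to 48 bytes then zero-padded to 128: |K'| = 128.

128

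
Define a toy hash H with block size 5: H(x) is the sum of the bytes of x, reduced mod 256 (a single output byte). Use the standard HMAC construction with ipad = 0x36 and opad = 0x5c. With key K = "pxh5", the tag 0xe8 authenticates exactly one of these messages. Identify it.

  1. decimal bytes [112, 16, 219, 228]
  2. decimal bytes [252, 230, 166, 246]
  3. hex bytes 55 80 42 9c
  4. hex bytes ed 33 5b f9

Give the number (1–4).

4

Key "pxh5" = 70 78 68 35 is 4 bytes ≤ B = 5; zero-pad to 5 bytes: K' = 70 78 68 35 00.
K' ⊕ ipad = 46 4e 5e 03 36; K' ⊕ opad = 2c 24 34 69 5c.
m1: inner = H(46 4e 5e 03 36 70 10 db e4) = 6a; tag = H(2c 24 34 69 5c 6a) = b3
m2: inner = H(46 4e 5e 03 36 fc e6 a6 f6) = a9; tag = H(2c 24 34 69 5c a9) = f2
m3: inner = H(46 4e 5e 03 36 55 80 42 9c) = de; tag = H(2c 24 34 69 5c de) = 27
m4: inner = H(46 4e 5e 03 36 ed 33 5b f9) = 9f; tag = H(2c 24 34 69 5c 9f) = e8 ← matches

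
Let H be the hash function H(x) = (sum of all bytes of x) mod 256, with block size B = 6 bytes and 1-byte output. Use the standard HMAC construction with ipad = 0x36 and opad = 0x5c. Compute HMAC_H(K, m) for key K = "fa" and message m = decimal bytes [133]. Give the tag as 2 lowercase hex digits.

eb

Key "fa" = 66 61 is 2 bytes ≤ B = 6; zero-pad to 6 bytes: K' = 66 61 00 00 00 00.
K' ⊕ ipad = 50 57 36 36 36 36.  K' ⊕ opad = 3a 3d 5c 5c 5c 5c.
Inner input = (K'⊕ipad) ∥ m = 50 57 36 36 36 36 ∥ 85.
Inner hash: sum = 80+87+54+54+54+54+133 = 516; mod 256 = 4 → 04.
Outer input = (K'⊕opad) ∥ inner = 3a 3d 5c 5c 5c 5c ∥ 04.
Outer hash (tag): sum = 58+61+92+92+92+92+4 = 491; mod 256 = 235 → eb.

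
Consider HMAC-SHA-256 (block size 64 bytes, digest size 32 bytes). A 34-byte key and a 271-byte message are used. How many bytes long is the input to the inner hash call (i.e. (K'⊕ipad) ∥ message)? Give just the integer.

Key is 34 ≤ 64 bytes, zero-padded: |K'| = 64.
Inner input = (K'⊕ipad) ∥ m → 64 + 271 = 335 bytes.

335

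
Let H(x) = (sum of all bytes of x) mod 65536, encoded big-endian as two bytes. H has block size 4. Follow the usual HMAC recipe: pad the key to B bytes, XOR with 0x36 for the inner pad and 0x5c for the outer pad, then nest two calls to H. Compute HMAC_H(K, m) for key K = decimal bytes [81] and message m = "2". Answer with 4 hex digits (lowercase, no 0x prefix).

015d

Key decimal bytes [81] = 51 is 1 byte ≤ B = 4; zero-pad to 4 bytes: K' = 51 00 00 00.
K' ⊕ ipad = 67 36 36 36.  K' ⊕ opad = 0d 5c 5c 5c.
Inner input = (K'⊕ipad) ∥ m = 67 36 36 36 ∥ 32.
Inner hash: sum = 103+54+54+54+50 = 315 → 01 3b.
Outer input = (K'⊕opad) ∥ inner = 0d 5c 5c 5c ∥ 01 3b.
Outer hash (tag): sum = 13+92+92+92+1+59 = 349 → 01 5d.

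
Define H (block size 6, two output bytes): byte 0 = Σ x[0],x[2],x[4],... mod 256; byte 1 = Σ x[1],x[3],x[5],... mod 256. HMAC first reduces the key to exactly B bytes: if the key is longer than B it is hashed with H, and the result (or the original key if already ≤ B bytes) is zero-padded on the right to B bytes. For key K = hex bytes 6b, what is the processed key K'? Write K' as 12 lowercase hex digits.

6b0000000000

Key hex bytes 6b is 1 byte ≤ B = 6; zero-pad to 6 bytes: K' = 6b 00 00 00 00 00.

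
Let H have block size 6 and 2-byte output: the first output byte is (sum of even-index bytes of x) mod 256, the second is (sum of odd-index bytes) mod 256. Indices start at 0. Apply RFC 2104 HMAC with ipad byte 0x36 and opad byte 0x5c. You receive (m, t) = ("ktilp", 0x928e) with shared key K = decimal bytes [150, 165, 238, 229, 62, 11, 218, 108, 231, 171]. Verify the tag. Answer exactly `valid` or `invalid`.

invalid

Key decimal bytes [150, 165, 238, 229, 62, 11, 218, 108, 231, 171] = 96 a5 ee e5 3e 0b da 6c e7 ab is 10 bytes > B = 6, so hash it first: H(key) = 83 ac, then zero-pad to 6 bytes: K' = 83 ac 00 00 00 00.
K' ⊕ ipad = b5 9a 36 36 36 36; K' ⊕ opad = df f0 5c 5c 5c 5c.
Inner hash: even-index sum = 613 mod 256 = 101; odd-index sum = 486 mod 256 = 230 → 65 e6.
Outer hash (recomputed tag): even-index sum = 508 mod 256 = 252; odd-index sum = 654 mod 256 = 142 → fc 8e.
Recomputed tag = fc8e; claimed = 928e → mismatch.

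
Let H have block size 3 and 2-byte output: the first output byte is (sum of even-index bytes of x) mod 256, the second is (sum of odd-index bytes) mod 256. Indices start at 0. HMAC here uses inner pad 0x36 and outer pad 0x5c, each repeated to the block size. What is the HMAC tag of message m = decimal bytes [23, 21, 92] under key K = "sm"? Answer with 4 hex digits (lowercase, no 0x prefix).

59c1

Key "sm" = 73 6d is 2 bytes ≤ B = 3; zero-pad to 3 bytes: K' = 73 6d 00.
K' ⊕ ipad = 45 5b 36.  K' ⊕ opad = 2f 31 5c.
Inner input = (K'⊕ipad) ∥ m = 45 5b 36 ∥ 17 15 5c.
Inner hash: even-index sum = 144 mod 256 = 144; odd-index sum = 206 mod 256 = 206 → 90 ce.
Outer input = (K'⊕opad) ∥ inner = 2f 31 5c ∥ 90 ce.
Outer hash (tag): even-index sum = 345 mod 256 = 89; odd-index sum = 193 mod 256 = 193 → 59 c1.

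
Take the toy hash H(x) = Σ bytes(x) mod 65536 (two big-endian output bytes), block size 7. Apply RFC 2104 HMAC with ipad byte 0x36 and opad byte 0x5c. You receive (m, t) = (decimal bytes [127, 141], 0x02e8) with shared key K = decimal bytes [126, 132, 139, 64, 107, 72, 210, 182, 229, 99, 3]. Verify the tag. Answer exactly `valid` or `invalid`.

Key decimal bytes [126, 132, 139, 64, 107, 72, 210, 182, 229, 99, 3] = 7e 84 8b 40 6b 48 d2 b6 e5 63 03 is 11 bytes > B = 7, so hash it first: H(key) = 05 53, then zero-pad to 7 bytes: K' = 05 53 00 00 00 00 00.
K' ⊕ ipad = 33 65 36 36 36 36 36; K' ⊕ opad = 59 0f 5c 5c 5c 5c 5c.
Inner hash: sum = 51+101+54+54+54+54+54+127+141 = 690 → 02 b2.
Outer hash (recomputed tag): sum = 89+15+92+92+92+92+92+2+178 = 744 → 02 e8.
Recomputed tag = 02e8; claimed = 02e8 → match.

valid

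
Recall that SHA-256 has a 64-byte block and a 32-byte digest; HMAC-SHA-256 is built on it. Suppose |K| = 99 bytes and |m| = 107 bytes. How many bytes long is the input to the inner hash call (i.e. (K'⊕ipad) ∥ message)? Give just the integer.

171

Key is 99 > 64 bytes, so it is hashed to 32 bytes then zero-padded to 64: |K'| = 64.
Inner input = (K'⊕ipad) ∥ m → 64 + 107 = 171 bytes.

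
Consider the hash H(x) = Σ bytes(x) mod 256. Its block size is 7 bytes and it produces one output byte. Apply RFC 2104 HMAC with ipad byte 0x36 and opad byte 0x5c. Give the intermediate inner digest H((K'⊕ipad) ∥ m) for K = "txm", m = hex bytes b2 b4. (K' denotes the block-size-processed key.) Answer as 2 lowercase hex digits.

Key "txm" = 74 78 6d is 3 bytes ≤ B = 7; zero-pad to 7 bytes: K' = 74 78 6d 00 00 00 00.
K' ⊕ ipad = 42 4e 5b 36 36 36 36.
Inner input = 42 4e 5b 36 36 36 36 ∥ b2 b4.
Inner hash: sum = 66+78+91+54+54+54+54+178+180 = 809; mod 256 = 41 → 29.

29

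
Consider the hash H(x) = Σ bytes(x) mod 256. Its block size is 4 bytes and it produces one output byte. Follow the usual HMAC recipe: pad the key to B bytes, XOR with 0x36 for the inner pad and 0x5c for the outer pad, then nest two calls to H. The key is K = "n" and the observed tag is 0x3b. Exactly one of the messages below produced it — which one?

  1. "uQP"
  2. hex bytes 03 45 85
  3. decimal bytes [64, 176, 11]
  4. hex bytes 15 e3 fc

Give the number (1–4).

Key "n" = 6e is 1 byte ≤ B = 4; zero-pad to 4 bytes: K' = 6e 00 00 00.
K' ⊕ ipad = 58 36 36 36; K' ⊕ opad = 32 5c 5c 5c.
m1: inner = H(58 36 36 36 75 51 50) = 10; tag = H(32 5c 5c 5c 10) = 56
m2: inner = H(58 36 36 36 03 45 85) = c7; tag = H(32 5c 5c 5c c7) = 0d
m3: inner = H(58 36 36 36 40 b0 0b) = f5; tag = H(32 5c 5c 5c f5) = 3b ← matches
m4: inner = H(58 36 36 36 15 e3 fc) = ee; tag = H(32 5c 5c 5c ee) = 34

3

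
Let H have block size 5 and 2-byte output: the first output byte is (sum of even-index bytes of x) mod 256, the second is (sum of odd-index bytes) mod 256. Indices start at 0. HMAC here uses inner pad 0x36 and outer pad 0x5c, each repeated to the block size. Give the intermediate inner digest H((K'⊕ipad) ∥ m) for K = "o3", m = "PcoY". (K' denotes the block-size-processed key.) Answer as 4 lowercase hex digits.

Key "o3" = 6f 33 is 2 bytes ≤ B = 5; zero-pad to 5 bytes: K' = 6f 33 00 00 00.
K' ⊕ ipad = 59 05 36 36 36.
Inner input = 59 05 36 36 36 ∥ 50 63 6f 59.
Inner hash: even-index sum = 385 mod 256 = 129; odd-index sum = 250 mod 256 = 250 → 81 fa.

81fa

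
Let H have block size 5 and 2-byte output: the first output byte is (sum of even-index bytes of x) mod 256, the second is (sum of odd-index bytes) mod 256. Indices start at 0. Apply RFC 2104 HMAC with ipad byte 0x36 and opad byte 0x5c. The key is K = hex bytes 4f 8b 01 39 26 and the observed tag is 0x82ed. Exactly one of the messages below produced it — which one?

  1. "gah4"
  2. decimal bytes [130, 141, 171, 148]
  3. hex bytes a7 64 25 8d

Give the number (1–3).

3

Key hex bytes 4f 8b 01 39 26 is exactly B = 5 bytes: K' = 4f 8b 01 39 26.
K' ⊕ ipad = 79 bd 37 0f 10; K' ⊕ opad = 13 d7 5d 65 7a.
m1: inner = H(79 bd 37 0f 10 67 61 68 34) = 55 9b; tag = H(13 d7 5d 65 7a 55 9b) = 8591
m2: inner = H(79 bd 37 0f 10 82 8d ab 94) = e1 f9; tag = H(13 d7 5d 65 7a e1 f9) = e31d
m3: inner = H(79 bd 37 0f 10 a7 64 25 8d) = b1 98; tag = H(13 d7 5d 65 7a b1 98) = 82ed ← matches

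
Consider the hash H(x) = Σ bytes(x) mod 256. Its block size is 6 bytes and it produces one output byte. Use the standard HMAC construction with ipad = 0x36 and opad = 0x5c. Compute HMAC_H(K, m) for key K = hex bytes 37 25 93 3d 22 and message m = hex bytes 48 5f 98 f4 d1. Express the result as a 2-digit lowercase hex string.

00

Key hex bytes 37 25 93 3d 22 is 5 bytes ≤ B = 6; zero-pad to 6 bytes: K' = 37 25 93 3d 22 00.
K' ⊕ ipad = 01 13 a5 0b 14 36.  K' ⊕ opad = 6b 79 cf 61 7e 5c.
Inner input = (K'⊕ipad) ∥ m = 01 13 a5 0b 14 36 ∥ 48 5f 98 f4 d1.
Inner hash: sum = 1+19+165+11+20+54+72+95+152+244+209 = 1042; mod 256 = 18 → 12.
Outer input = (K'⊕opad) ∥ inner = 6b 79 cf 61 7e 5c ∥ 12.
Outer hash (tag): sum = 107+121+207+97+126+92+18 = 768; mod 256 = 0 → 00.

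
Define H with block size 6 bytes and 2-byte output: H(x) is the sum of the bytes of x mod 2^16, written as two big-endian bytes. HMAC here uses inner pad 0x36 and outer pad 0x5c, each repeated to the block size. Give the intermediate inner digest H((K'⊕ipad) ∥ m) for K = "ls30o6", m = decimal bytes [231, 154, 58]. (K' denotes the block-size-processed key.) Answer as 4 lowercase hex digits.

Key "ls30o6" = 6c 73 33 30 6f 36 is exactly B = 6 bytes: K' = 6c 73 33 30 6f 36.
K' ⊕ ipad = 5a 45 05 06 59 00.
Inner input = 5a 45 05 06 59 00 ∥ e7 9a 3a.
Inner hash: sum = 90+69+5+6+89+0+231+154+58 = 702 → 02 be.

02be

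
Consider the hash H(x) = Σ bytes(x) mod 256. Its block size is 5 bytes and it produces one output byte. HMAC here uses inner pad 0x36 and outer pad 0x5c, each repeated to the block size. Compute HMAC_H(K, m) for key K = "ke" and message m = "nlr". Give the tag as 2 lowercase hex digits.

Key "ke" = 6b 65 is 2 bytes ≤ B = 5; zero-pad to 5 bytes: K' = 6b 65 00 00 00.
K' ⊕ ipad = 5d 53 36 36 36.  K' ⊕ opad = 37 39 5c 5c 5c.
Inner input = (K'⊕ipad) ∥ m = 5d 53 36 36 36 ∥ 6e 6c 72.
Inner hash: sum = 93+83+54+54+54+110+108+114 = 670; mod 256 = 158 → 9e.
Outer input = (K'⊕opad) ∥ inner = 37 39 5c 5c 5c ∥ 9e.
Outer hash (tag): sum = 55+57+92+92+92+158 = 546; mod 256 = 34 → 22.

22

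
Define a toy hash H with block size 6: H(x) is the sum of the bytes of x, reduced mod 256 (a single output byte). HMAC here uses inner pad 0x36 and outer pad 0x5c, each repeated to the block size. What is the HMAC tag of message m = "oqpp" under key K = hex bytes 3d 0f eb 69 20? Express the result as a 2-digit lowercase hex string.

Key hex bytes 3d 0f eb 69 20 is 5 bytes ≤ B = 6; zero-pad to 6 bytes: K' = 3d 0f eb 69 20 00.
K' ⊕ ipad = 0b 39 dd 5f 16 36.  K' ⊕ opad = 61 53 b7 35 7c 5c.
Inner input = (K'⊕ipad) ∥ m = 0b 39 dd 5f 16 36 ∥ 6f 71 70 70.
Inner hash: sum = 11+57+221+95+22+54+111+113+112+112 = 908; mod 256 = 140 → 8c.
Outer input = (K'⊕opad) ∥ inner = 61 53 b7 35 7c 5c ∥ 8c.
Outer hash (tag): sum = 97+83+183+53+124+92+140 = 772; mod 256 = 4 → 04.

04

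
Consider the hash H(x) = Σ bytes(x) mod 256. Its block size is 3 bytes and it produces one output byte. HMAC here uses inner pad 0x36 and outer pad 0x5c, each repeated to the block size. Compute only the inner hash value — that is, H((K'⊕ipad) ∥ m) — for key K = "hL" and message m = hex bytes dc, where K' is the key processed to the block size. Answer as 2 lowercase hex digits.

ea

Key "hL" = 68 4c is 2 bytes ≤ B = 3; zero-pad to 3 bytes: K' = 68 4c 00.
K' ⊕ ipad = 5e 7a 36.
Inner input = 5e 7a 36 ∥ dc.
Inner hash: sum = 94+122+54+220 = 490; mod 256 = 234 → ea.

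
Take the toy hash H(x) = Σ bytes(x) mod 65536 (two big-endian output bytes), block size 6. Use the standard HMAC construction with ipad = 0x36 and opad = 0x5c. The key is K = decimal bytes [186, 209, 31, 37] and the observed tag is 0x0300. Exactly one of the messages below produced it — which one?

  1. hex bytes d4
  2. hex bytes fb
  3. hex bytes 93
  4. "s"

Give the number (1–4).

Key decimal bytes [186, 209, 31, 37] = ba d1 1f 25 is 4 bytes ≤ B = 6; zero-pad to 6 bytes: K' = ba d1 1f 25 00 00.
K' ⊕ ipad = 8c e7 29 13 36 36; K' ⊕ opad = e6 8d 43 79 5c 5c.
m1: inner = H(8c e7 29 13 36 36 d4) = 02 ef; tag = H(e6 8d 43 79 5c 5c 02 ef) = 03d8
m2: inner = H(8c e7 29 13 36 36 fb) = 03 16; tag = H(e6 8d 43 79 5c 5c 03 16) = 0300 ← matches
m3: inner = H(8c e7 29 13 36 36 93) = 02 ae; tag = H(e6 8d 43 79 5c 5c 02 ae) = 0397
m4: inner = H(8c e7 29 13 36 36 73) = 02 8e; tag = H(e6 8d 43 79 5c 5c 02 8e) = 0377

2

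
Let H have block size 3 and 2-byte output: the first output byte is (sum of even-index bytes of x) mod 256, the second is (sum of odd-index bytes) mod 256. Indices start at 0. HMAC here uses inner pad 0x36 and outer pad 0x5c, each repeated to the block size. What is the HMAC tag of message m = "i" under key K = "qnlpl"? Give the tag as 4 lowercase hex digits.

Key "qnlpl" = 71 6e 6c 70 6c is 5 bytes > B = 3, so hash it first: H(key) = 49 de, then zero-pad to 3 bytes: K' = 49 de 00.
K' ⊕ ipad = 7f e8 36.  K' ⊕ opad = 15 82 5c.
Inner input = (K'⊕ipad) ∥ m = 7f e8 36 ∥ 69.
Inner hash: even-index sum = 181 mod 256 = 181; odd-index sum = 337 mod 256 = 81 → b5 51.
Outer input = (K'⊕opad) ∥ inner = 15 82 5c ∥ b5 51.
Outer hash (tag): even-index sum = 194 mod 256 = 194; odd-index sum = 311 mod 256 = 55 → c2 37.

c237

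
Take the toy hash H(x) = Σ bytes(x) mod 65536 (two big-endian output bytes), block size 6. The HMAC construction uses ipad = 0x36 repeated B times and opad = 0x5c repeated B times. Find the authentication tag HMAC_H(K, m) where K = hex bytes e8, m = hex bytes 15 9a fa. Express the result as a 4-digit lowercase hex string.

0318

Key hex bytes e8 is 1 byte ≤ B = 6; zero-pad to 6 bytes: K' = e8 00 00 00 00 00.
K' ⊕ ipad = de 36 36 36 36 36.  K' ⊕ opad = b4 5c 5c 5c 5c 5c.
Inner input = (K'⊕ipad) ∥ m = de 36 36 36 36 36 ∥ 15 9a fa.
Inner hash: sum = 222+54+54+54+54+54+21+154+250 = 917 → 03 95.
Outer input = (K'⊕opad) ∥ inner = b4 5c 5c 5c 5c 5c ∥ 03 95.
Outer hash (tag): sum = 180+92+92+92+92+92+3+149 = 792 → 03 18.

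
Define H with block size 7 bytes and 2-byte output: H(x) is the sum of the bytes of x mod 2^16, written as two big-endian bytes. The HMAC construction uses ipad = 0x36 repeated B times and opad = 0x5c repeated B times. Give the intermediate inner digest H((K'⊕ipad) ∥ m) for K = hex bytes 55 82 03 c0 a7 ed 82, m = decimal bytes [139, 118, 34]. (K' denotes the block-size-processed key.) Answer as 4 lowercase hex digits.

0585

Key hex bytes 55 82 03 c0 a7 ed 82 is exactly B = 7 bytes: K' = 55 82 03 c0 a7 ed 82.
K' ⊕ ipad = 63 b4 35 f6 91 db b4.
Inner input = 63 b4 35 f6 91 db b4 ∥ 8b 76 22.
Inner hash: sum = 99+180+53+246+145+219+180+139+118+34 = 1413 → 05 85.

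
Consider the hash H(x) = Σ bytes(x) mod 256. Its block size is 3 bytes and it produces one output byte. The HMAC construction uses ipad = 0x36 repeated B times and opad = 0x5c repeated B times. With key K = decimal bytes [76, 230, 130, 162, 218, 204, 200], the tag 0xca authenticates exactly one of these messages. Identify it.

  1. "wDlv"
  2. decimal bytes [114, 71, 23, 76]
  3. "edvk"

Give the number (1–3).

2

Key decimal bytes [76, 230, 130, 162, 218, 204, 200] = 4c e6 82 a2 da cc c8 is 7 bytes > B = 3, so hash it first: H(key) = c4, then zero-pad to 3 bytes: K' = c4 00 00.
K' ⊕ ipad = f2 36 36; K' ⊕ opad = 98 5c 5c.
m1: inner = H(f2 36 36 77 44 6c 76) = fb; tag = H(98 5c 5c fb) = 4b
m2: inner = H(f2 36 36 72 47 17 4c) = 7a; tag = H(98 5c 5c 7a) = ca ← matches
m3: inner = H(f2 36 36 65 64 76 6b) = 08; tag = H(98 5c 5c 08) = 58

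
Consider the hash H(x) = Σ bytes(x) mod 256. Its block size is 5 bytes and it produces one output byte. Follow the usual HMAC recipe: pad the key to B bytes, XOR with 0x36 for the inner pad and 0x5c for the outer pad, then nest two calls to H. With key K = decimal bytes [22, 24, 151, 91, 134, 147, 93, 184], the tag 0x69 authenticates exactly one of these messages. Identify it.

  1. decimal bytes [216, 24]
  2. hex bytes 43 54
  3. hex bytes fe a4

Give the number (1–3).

2

Key decimal bytes [22, 24, 151, 91, 134, 147, 93, 184] = 16 18 97 5b 86 93 5d b8 is 8 bytes > B = 5, so hash it first: H(key) = 4e, then zero-pad to 5 bytes: K' = 4e 00 00 00 00.
K' ⊕ ipad = 78 36 36 36 36; K' ⊕ opad = 12 5c 5c 5c 5c.
m1: inner = H(78 36 36 36 36 d8 18) = 40; tag = H(12 5c 5c 5c 5c 40) = c2
m2: inner = H(78 36 36 36 36 43 54) = e7; tag = H(12 5c 5c 5c 5c e7) = 69 ← matches
m3: inner = H(78 36 36 36 36 fe a4) = f2; tag = H(12 5c 5c 5c 5c f2) = 74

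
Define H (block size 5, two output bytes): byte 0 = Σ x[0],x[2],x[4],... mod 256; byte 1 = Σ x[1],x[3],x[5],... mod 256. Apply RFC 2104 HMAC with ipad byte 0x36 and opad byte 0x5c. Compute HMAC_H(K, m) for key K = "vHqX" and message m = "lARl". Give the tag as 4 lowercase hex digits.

Key "vHqX" = 76 48 71 58 is 4 bytes ≤ B = 5; zero-pad to 5 bytes: K' = 76 48 71 58 00.
K' ⊕ ipad = 40 7e 47 6e 36.  K' ⊕ opad = 2a 14 2d 04 5c.
Inner input = (K'⊕ipad) ∥ m = 40 7e 47 6e 36 ∥ 6c 41 52 6c.
Inner hash: even-index sum = 362 mod 256 = 106; odd-index sum = 426 mod 256 = 170 → 6a aa.
Outer input = (K'⊕opad) ∥ inner = 2a 14 2d 04 5c ∥ 6a aa.
Outer hash (tag): even-index sum = 349 mod 256 = 93; odd-index sum = 130 mod 256 = 130 → 5d 82.

5d82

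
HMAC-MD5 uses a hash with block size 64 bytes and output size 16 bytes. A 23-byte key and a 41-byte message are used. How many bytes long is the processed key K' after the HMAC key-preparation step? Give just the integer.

Key is 23 ≤ 64 bytes, zero-padded: |K'| = 64.

64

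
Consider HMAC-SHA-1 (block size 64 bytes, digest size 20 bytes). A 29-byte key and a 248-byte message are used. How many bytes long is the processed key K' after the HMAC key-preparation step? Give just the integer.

Key is 29 ≤ 64 bytes, zero-padded: |K'| = 64.

64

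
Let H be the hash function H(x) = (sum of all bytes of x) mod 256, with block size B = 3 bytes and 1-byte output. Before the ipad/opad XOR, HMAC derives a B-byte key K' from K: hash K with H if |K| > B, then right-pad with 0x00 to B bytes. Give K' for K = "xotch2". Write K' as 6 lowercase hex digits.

|K| = 6 > B = 3, so first hash the key.
H(K): sum = 120+111+116+99+104+50 = 600; mod 256 = 88 → 58.
Zero-pad H(K) = 58 to 3 bytes: K' = 58 00 00.

580000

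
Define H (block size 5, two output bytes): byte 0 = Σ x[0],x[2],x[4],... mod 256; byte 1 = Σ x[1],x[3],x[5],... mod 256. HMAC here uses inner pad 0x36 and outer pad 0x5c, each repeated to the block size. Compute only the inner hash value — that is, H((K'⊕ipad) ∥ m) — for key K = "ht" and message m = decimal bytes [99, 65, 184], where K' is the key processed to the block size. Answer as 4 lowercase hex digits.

Key "ht" = 68 74 is 2 bytes ≤ B = 5; zero-pad to 5 bytes: K' = 68 74 00 00 00.
K' ⊕ ipad = 5e 42 36 36 36.
Inner input = 5e 42 36 36 36 ∥ 63 41 b8.
Inner hash: even-index sum = 267 mod 256 = 11; odd-index sum = 403 mod 256 = 147 → 0b 93.

0b93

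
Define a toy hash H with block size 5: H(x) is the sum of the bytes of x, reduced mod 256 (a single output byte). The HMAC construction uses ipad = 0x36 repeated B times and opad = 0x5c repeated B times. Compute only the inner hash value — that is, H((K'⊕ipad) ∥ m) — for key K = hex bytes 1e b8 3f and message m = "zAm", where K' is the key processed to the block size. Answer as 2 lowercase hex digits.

53

Key hex bytes 1e b8 3f is 3 bytes ≤ B = 5; zero-pad to 5 bytes: K' = 1e b8 3f 00 00.
K' ⊕ ipad = 28 8e 09 36 36.
Inner input = 28 8e 09 36 36 ∥ 7a 41 6d.
Inner hash: sum = 40+142+9+54+54+122+65+109 = 595; mod 256 = 83 → 53.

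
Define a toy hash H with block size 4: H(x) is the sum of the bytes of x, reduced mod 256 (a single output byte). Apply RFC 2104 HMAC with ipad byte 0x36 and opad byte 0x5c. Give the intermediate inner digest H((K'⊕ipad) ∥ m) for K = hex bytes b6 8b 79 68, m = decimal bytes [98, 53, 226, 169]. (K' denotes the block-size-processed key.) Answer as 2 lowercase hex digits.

Key hex bytes b6 8b 79 68 is exactly B = 4 bytes: K' = b6 8b 79 68.
K' ⊕ ipad = 80 bd 4f 5e.
Inner input = 80 bd 4f 5e ∥ 62 35 e2 a9.
Inner hash: sum = 128+189+79+94+98+53+226+169 = 1036; mod 256 = 12 → 0c.

0c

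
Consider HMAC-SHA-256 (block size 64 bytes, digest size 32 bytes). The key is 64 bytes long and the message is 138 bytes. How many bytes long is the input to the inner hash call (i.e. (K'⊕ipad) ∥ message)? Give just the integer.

202

Key is 64 ≤ 64 bytes, zero-padded: |K'| = 64.
Inner input = (K'⊕ipad) ∥ m → 64 + 138 = 202 bytes.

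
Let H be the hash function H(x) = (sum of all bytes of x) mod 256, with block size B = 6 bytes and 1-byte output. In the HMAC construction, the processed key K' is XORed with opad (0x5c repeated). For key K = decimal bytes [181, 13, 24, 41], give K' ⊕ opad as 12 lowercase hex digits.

e95144755c5c

Key decimal bytes [181, 13, 24, 41] = b5 0d 18 29 is 4 bytes ≤ B = 6; zero-pad to 6 bytes: K' = b5 0d 18 29 00 00.
XOR each byte with 0x5c: b5⊕5c=e9, 0d⊕5c=51, 18⊕5c=44, 29⊕5c=75, 00⊕5c=5c, 00⊕5c=5c.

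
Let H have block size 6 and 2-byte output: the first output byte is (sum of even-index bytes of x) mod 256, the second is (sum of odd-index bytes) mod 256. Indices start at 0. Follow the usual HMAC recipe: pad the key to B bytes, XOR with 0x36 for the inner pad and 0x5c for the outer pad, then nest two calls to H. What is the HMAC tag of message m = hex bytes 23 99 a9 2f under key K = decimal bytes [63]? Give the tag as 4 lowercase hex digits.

5c7e

Key decimal bytes [63] = 3f is 1 byte ≤ B = 6; zero-pad to 6 bytes: K' = 3f 00 00 00 00 00.
K' ⊕ ipad = 09 36 36 36 36 36.  K' ⊕ opad = 63 5c 5c 5c 5c 5c.
Inner input = (K'⊕ipad) ∥ m = 09 36 36 36 36 36 ∥ 23 99 a9 2f.
Inner hash: even-index sum = 321 mod 256 = 65; odd-index sum = 362 mod 256 = 106 → 41 6a.
Outer input = (K'⊕opad) ∥ inner = 63 5c 5c 5c 5c 5c ∥ 41 6a.
Outer hash (tag): even-index sum = 348 mod 256 = 92; odd-index sum = 382 mod 256 = 126 → 5c 7e.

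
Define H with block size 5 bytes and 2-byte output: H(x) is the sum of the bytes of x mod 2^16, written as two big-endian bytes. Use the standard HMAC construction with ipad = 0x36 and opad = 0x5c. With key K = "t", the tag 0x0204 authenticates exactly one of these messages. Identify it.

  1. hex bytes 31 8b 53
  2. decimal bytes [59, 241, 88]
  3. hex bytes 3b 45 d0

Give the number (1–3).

3

Key "t" = 74 is 1 byte ≤ B = 5; zero-pad to 5 bytes: K' = 74 00 00 00 00.
K' ⊕ ipad = 42 36 36 36 36; K' ⊕ opad = 28 5c 5c 5c 5c.
m1: inner = H(42 36 36 36 36 31 8b 53) = 02 29; tag = H(28 5c 5c 5c 5c 02 29) = 01c3
m2: inner = H(42 36 36 36 36 3b f1 58) = 02 9e; tag = H(28 5c 5c 5c 5c 02 9e) = 0238
m3: inner = H(42 36 36 36 36 3b 45 d0) = 02 6a; tag = H(28 5c 5c 5c 5c 02 6a) = 0204 ← matches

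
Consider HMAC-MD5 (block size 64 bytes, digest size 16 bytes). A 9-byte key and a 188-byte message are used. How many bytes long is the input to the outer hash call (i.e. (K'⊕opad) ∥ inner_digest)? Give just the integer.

80

Key is 9 ≤ 64 bytes, zero-padded: |K'| = 64.
Outer input = (K'⊕opad) ∥ H(inner) → 64 + 16 = 80 bytes.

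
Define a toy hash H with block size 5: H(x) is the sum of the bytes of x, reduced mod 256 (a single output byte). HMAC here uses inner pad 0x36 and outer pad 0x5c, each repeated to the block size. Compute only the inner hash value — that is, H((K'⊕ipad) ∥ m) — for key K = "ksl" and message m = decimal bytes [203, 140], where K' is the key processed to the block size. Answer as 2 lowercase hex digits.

Key "ksl" = 6b 73 6c is 3 bytes ≤ B = 5; zero-pad to 5 bytes: K' = 6b 73 6c 00 00.
K' ⊕ ipad = 5d 45 5a 36 36.
Inner input = 5d 45 5a 36 36 ∥ cb 8c.
Inner hash: sum = 93+69+90+54+54+203+140 = 703; mod 256 = 191 → bf.

bf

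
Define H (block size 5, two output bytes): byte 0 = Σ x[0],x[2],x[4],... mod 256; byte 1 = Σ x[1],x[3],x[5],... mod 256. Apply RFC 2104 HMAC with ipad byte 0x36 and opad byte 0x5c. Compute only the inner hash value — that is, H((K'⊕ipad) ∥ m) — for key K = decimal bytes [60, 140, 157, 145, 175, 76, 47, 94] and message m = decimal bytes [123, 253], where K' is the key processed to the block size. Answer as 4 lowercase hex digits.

eaa2

Key decimal bytes [60, 140, 157, 145, 175, 76, 47, 94] = 3c 8c 9d 91 af 4c 2f 5e is 8 bytes > B = 5, so hash it first: H(key) = b7 c7, then zero-pad to 5 bytes: K' = b7 c7 00 00 00.
K' ⊕ ipad = 81 f1 36 36 36.
Inner input = 81 f1 36 36 36 ∥ 7b fd.
Inner hash: even-index sum = 490 mod 256 = 234; odd-index sum = 418 mod 256 = 162 → ea a2.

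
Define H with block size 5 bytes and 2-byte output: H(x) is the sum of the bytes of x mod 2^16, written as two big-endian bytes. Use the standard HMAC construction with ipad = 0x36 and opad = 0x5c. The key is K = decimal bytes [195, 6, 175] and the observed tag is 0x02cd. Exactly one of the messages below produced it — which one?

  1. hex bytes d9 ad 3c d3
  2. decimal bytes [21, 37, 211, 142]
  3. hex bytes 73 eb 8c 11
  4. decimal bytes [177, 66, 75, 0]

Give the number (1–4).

3

Key decimal bytes [195, 6, 175] = c3 06 af is 3 bytes ≤ B = 5; zero-pad to 5 bytes: K' = c3 06 af 00 00.
K' ⊕ ipad = f5 30 99 36 36; K' ⊕ opad = 9f 5a f3 5c 5c.
m1: inner = H(f5 30 99 36 36 d9 ad 3c d3) = 04 bf; tag = H(9f 5a f3 5c 5c 04 bf) = 0367
m2: inner = H(f5 30 99 36 36 15 25 d3 8e) = 03 c5; tag = H(9f 5a f3 5c 5c 03 c5) = 036c
m3: inner = H(f5 30 99 36 36 73 eb 8c 11) = 04 25; tag = H(9f 5a f3 5c 5c 04 25) = 02cd ← matches
m4: inner = H(f5 30 99 36 36 b1 42 4b 00) = 03 68; tag = H(9f 5a f3 5c 5c 03 68) = 030f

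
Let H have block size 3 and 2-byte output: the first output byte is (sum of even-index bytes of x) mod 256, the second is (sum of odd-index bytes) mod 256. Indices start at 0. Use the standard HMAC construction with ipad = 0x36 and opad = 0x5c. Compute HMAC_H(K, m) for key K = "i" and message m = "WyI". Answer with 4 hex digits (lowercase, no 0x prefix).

676a

Key "i" = 69 is 1 byte ≤ B = 3; zero-pad to 3 bytes: K' = 69 00 00.
K' ⊕ ipad = 5f 36 36.  K' ⊕ opad = 35 5c 5c.
Inner input = (K'⊕ipad) ∥ m = 5f 36 36 ∥ 57 79 49.
Inner hash: even-index sum = 270 mod 256 = 14; odd-index sum = 214 mod 256 = 214 → 0e d6.
Outer input = (K'⊕opad) ∥ inner = 35 5c 5c ∥ 0e d6.
Outer hash (tag): even-index sum = 359 mod 256 = 103; odd-index sum = 106 mod 256 = 106 → 67 6a.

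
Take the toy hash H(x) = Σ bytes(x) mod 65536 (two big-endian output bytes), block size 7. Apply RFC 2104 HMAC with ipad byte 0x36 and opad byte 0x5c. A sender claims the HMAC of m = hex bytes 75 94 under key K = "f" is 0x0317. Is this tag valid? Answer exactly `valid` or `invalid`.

invalid

Key "f" = 66 is 1 byte ≤ B = 7; zero-pad to 7 bytes: K' = 66 00 00 00 00 00 00.
K' ⊕ ipad = 50 36 36 36 36 36 36; K' ⊕ opad = 3a 5c 5c 5c 5c 5c 5c.
Inner hash: sum = 80+54+54+54+54+54+54+117+148 = 669 → 02 9d.
Outer hash (recomputed tag): sum = 58+92+92+92+92+92+92+2+157 = 769 → 03 01.
Recomputed tag = 0301; claimed = 0317 → mismatch.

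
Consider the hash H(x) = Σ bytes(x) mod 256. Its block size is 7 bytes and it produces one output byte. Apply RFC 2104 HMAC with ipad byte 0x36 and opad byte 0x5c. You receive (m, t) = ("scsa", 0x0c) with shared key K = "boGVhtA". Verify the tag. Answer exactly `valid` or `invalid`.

invalid

Key "boGVhtA" = 62 6f 47 56 68 74 41 is exactly B = 7 bytes: K' = 62 6f 47 56 68 74 41.
K' ⊕ ipad = 54 59 71 60 5e 42 77; K' ⊕ opad = 3e 33 1b 0a 34 28 1d.
Inner hash: sum = 84+89+113+96+94+66+119+115+99+115+97 = 1087; mod 256 = 63 → 3f.
Outer hash (recomputed tag): sum = 62+51+27+10+52+40+29+63 = 334; mod 256 = 78 → 4e.
Recomputed tag = 4e; claimed = 0c → mismatch.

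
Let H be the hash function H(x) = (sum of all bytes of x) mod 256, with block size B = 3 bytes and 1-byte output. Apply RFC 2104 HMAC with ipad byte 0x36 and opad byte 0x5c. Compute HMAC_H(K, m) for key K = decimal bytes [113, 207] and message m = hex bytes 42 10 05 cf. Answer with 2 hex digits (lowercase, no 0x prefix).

Key decimal bytes [113, 207] = 71 cf is 2 bytes ≤ B = 3; zero-pad to 3 bytes: K' = 71 cf 00.
K' ⊕ ipad = 47 f9 36.  K' ⊕ opad = 2d 93 5c.
Inner input = (K'⊕ipad) ∥ m = 47 f9 36 ∥ 42 10 05 cf.
Inner hash: sum = 71+249+54+66+16+5+207 = 668; mod 256 = 156 → 9c.
Outer input = (K'⊕opad) ∥ inner = 2d 93 5c ∥ 9c.
Outer hash (tag): sum = 45+147+92+156 = 440; mod 256 = 184 → b8.

b8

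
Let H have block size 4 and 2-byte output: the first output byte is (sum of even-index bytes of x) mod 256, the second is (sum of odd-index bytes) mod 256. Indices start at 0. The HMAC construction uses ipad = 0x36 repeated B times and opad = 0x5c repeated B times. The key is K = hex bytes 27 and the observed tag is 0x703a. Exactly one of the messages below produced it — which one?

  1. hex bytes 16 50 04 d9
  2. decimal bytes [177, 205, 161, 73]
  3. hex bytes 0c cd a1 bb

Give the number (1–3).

2

Key hex bytes 27 is 1 byte ≤ B = 4; zero-pad to 4 bytes: K' = 27 00 00 00.
K' ⊕ ipad = 11 36 36 36; K' ⊕ opad = 7b 5c 5c 5c.
m1: inner = H(11 36 36 36 16 50 04 d9) = 61 95; tag = H(7b 5c 5c 5c 61 95) = 384d
m2: inner = H(11 36 36 36 b1 cd a1 49) = 99 82; tag = H(7b 5c 5c 5c 99 82) = 703a ← matches
m3: inner = H(11 36 36 36 0c cd a1 bb) = f4 f4; tag = H(7b 5c 5c 5c f4 f4) = cbac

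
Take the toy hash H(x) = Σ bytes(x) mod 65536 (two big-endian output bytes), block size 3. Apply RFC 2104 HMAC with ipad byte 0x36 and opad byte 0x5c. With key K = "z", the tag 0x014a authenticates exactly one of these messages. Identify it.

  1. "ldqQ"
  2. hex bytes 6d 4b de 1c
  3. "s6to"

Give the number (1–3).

2

Key "z" = 7a is 1 byte ≤ B = 3; zero-pad to 3 bytes: K' = 7a 00 00.
K' ⊕ ipad = 4c 36 36; K' ⊕ opad = 26 5c 5c.
m1: inner = H(4c 36 36 6c 64 71 51) = 02 4a; tag = H(26 5c 5c 02 4a) = 012a
m2: inner = H(4c 36 36 6d 4b de 1c) = 02 6a; tag = H(26 5c 5c 02 6a) = 014a ← matches
m3: inner = H(4c 36 36 73 36 74 6f) = 02 44; tag = H(26 5c 5c 02 44) = 0124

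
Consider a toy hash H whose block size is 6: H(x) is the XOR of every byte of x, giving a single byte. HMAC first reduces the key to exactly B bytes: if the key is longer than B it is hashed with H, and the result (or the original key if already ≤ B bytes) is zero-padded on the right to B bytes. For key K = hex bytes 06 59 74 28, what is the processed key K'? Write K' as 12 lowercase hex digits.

Key hex bytes 06 59 74 28 is 4 bytes ≤ B = 6; zero-pad to 6 bytes: K' = 06 59 74 28 00 00.

065974280000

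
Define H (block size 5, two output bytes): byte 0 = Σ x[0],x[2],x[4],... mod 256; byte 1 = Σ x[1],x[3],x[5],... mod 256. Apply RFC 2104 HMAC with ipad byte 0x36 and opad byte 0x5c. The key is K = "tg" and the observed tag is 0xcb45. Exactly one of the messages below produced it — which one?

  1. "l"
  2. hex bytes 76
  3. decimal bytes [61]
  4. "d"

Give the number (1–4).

Key "tg" = 74 67 is 2 bytes ≤ B = 5; zero-pad to 5 bytes: K' = 74 67 00 00 00.
K' ⊕ ipad = 42 51 36 36 36; K' ⊕ opad = 28 3b 5c 5c 5c.
m1: inner = H(42 51 36 36 36 6c) = ae f3; tag = H(28 3b 5c 5c 5c ae f3) = d345
m2: inner = H(42 51 36 36 36 76) = ae fd; tag = H(28 3b 5c 5c 5c ae fd) = dd45
m3: inner = H(42 51 36 36 36 3d) = ae c4; tag = H(28 3b 5c 5c 5c ae c4) = a445
m4: inner = H(42 51 36 36 36 64) = ae eb; tag = H(28 3b 5c 5c 5c ae eb) = cb45 ← matches

4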